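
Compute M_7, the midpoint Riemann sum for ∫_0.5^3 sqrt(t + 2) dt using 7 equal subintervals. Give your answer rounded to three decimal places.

Δt = (3 − 0.5)/7 = 5/14.
Midpoints: 19/28, 29/28, 39/28, 1.75, 59/28, 69/28, 79/28.
f(19/28) ≈ 1.637, f(29/28) ≈ 1.742, f(39/28) ≈ 1.842, f(1.75) ≈ 1.936, f(59/28) ≈ 2.027, f(69/28) ≈ 2.113, f(79/28) ≈ 2.196.
Sum = Δt · [f(19/28) + f(29/28) + f(39/28) + ...].
Sum ≈ 4.819.

4.819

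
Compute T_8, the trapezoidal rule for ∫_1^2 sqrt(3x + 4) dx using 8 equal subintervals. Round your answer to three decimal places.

Δx = (2 − 1)/8 = 0.125.
f(1) ≈ 2.646, f(1.125) ≈ 2.716, f(1.25) ≈ 2.784, f(1.375) ≈ 2.850, f(1.5) ≈ 2.915, f(1.625) ≈ 2.979, f(1.75) ≈ 3.041, f(1.875) ≈ 3.102, f(2) ≈ 3.162.
T_8 = (Δx/2)·[f(x_0) + 2f(x_1) + ... + 2f(x_{7}) + f(x_8)].
Sum ≈ 2.912.

2.912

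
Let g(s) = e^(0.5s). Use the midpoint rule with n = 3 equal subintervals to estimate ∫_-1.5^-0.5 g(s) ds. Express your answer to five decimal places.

Δs = (-0.5 − (-1.5))/3 = 1/3.
Midpoints: -4/3, -1, -2/3.
g(-4/3) ≈ 0.51342, g(-1) ≈ 0.60653, g(-2/3) ≈ 0.71653.
Sum = Δs · [g(-4/3) + g(-1) + g(-2/3)].
Sum ≈ 0.61216.

0.61216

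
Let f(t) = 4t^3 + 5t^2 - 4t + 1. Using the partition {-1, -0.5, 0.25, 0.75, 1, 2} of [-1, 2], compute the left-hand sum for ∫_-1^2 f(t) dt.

12.625

Subinterval widths: 0.5, 0.75, 0.5, 0.25, 1.
Left endpoints: -1, -0.5, 0.25, 0.75, 1.
f(-1) = 6, f(-0.5) = 3.75, f(0.25) = 0.375, f(0.75) = 2.5, f(1) = 6.
Sum = Σ Δt_i · f(t_i).
Sum = 12.625.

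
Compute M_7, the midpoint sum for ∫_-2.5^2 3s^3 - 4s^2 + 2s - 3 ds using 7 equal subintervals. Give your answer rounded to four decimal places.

-63.5783

Δs = (2 − (-2.5))/7 = 9/14.
Midpoints: -61/28, -43/28, -25/28, -0.25, 11/28, 29/28, 47/28.
f(-61/28) = -1259199/21952, f(-43/28) = -578889/21952, f(-25/28) = -221931/21952, f(-0.25) = -3.796875, f(11/28) = -58167/21952, f(29/28) = -41409/21952, f(47/28) = 71901/21952.
Sum = Δs · [f(-61/28) + f(-43/28) + f(-25/28) + ...].
Sum ≈ -63.5783.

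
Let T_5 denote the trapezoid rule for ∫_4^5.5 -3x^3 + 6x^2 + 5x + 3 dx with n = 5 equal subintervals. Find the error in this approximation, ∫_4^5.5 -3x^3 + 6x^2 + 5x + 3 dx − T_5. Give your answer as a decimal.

Exact integral: ∫_4^5.5 f(x) dx = -249.421875.
T_5 = -250.24875.
Error = -249.421875 − (-250.24875) = 0.826875.

0.826875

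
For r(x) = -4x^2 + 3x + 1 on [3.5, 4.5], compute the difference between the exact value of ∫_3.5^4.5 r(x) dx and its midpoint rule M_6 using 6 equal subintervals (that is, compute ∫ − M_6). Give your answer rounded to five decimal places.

Exact integral: ∫_3.5^4.5 r(x) dx ≈ -51.3333333.
M_6 ≈ -51.3240741.
Error ≈ -51.3333333 − (-51.3240741) ≈ -0.00926.

-0.00926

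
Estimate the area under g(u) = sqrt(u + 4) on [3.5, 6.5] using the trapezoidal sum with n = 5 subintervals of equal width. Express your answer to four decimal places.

8.9887

Δu = (6.5 − 3.5)/5 = 0.6.
g(3.5) ≈ 2.7386, g(4.1) ≈ 2.8460, g(4.7) ≈ 2.9496, g(5.3) ≈ 3.0496, g(5.9) ≈ 3.1464, g(6.5) ≈ 3.2404.
T_5 = (Δu/2)·[g(u_0) + 2g(u_1) + ... + 2g(u_{4}) + g(u_5)].
Sum ≈ 8.9887.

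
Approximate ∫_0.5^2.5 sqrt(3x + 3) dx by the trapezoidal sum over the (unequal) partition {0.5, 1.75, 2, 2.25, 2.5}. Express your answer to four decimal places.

5.4157

Subinterval widths: 1.25, 0.25, 0.25, 0.25.
f(0.5) ≈ 2.1213, f(1.75) ≈ 2.8723, f(2) ≈ 3.0000, f(2.25) ≈ 3.1225, f(2.5) ≈ 3.2404.
On each subinterval the trapezoid contributes (Δx_i/2)·[f(x_{i-1}) + f(x_i)].
Sum ≈ 5.4157.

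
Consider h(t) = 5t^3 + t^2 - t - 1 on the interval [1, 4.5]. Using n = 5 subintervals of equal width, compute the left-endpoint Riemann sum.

377.09

Δt = (4.5 − 1)/5 = 0.7.
Left endpoints: 1, 1.7, 2.4, 3.1, 3.8.
h(1) = 4, h(1.7) = 24.755, h(2.4) = 71.48, h(3.1) = 154.465, h(3.8) = 284.
Sum = Δt · [h(1) + h(1.7) + h(2.4) + h(3.1) + h(3.8)].
Sum = 377.09.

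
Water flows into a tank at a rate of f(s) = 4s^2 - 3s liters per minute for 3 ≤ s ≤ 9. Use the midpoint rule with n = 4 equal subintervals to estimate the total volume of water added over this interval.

823.5

Δs = (9 − 3)/4 = 1.5.
Midpoints: 3.75, 5.25, 6.75, 8.25.
f(3.75) = 45, f(5.25) = 94.5, f(6.75) = 162, f(8.25) = 247.5.
Sum = Δs · [f(3.75) + f(5.25) + f(6.75) + f(8.25)].
Sum = 823.5.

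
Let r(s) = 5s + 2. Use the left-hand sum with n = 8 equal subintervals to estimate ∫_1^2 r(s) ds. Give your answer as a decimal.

9.1875

Δs = (2 − 1)/8 = 0.125.
Left endpoints: 1, 1.125, 1.25, 1.375, 1.5, 1.625, 1.75, 1.875.
r(1) = 7, r(1.125) = 7.625, r(1.25) = 8.25, r(1.375) = 8.875, r(1.5) = 9.5, r(1.625) = 10.125, r(1.75) = 10.75, r(1.875) = 11.375.
Sum = Δs · [r(1) + r(1.125) + r(1.25) + ...].
Sum = 9.1875.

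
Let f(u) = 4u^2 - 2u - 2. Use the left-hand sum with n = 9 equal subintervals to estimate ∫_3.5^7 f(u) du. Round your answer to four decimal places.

Δu = (7 − 3.5)/9 = 7/18.
Left endpoints: 3.5, 35/9, 77/18, 14/3, 91/18, 49/9, 35/6, 56/9, 119/18.
f(3.5) = 40, f(35/9) = 4108/81, f(77/18) = 5074/81, f(14/3) = 682/9, f(91/18) = 7300/81, f(49/9) = 8560/81, f(35/6) = 1102/9, f(56/9) = 11374/81, f(119/18) = 12928/81.
Sum = Δu · [f(3.5) + f(35/9) + f(77/18) + ...].
Sum ≈ 329.5473.

329.5473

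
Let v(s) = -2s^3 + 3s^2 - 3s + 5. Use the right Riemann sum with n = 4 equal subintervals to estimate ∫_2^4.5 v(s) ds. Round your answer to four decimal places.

-167.5293

Δs = (4.5 − 2)/4 = 0.625.
Right endpoints: 2.625, 3.25, 3.875, 4.5.
v(2.625) = -18.37890625, v(3.25) = -41.71875, v(3.875) = -77.94921875, v(4.5) = -130.
Sum = Δs · [v(2.625) + v(3.25) + v(3.875) + v(4.5)].
Sum ≈ -167.5293.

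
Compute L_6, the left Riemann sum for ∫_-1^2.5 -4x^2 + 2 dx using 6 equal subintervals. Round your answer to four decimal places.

-9.8356

Δx = (2.5 − (-1))/6 = 7/12.
Left endpoints: -1, -5/12, 1/6, 0.75, 4/3, 23/12.
f(-1) = -2, f(-5/12) = 47/36, f(1/6) = 17/9, f(0.75) = -0.25, f(4/3) = -46/9, f(23/12) = -457/36.
Sum = Δx · [f(-1) + f(-5/12) + f(1/6) + ...].
Sum ≈ -9.8356.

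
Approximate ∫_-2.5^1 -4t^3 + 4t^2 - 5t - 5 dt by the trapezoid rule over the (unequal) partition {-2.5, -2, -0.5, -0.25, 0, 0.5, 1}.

Subinterval widths: 0.5, 1.5, 0.25, 0.25, 0.5, 0.5.
f(-2.5) = 95, f(-2) = 53, f(-0.5) = -1, f(-0.25) = -3.4375, f(0) = -5, f(0.5) = -7, f(1) = -10.
On each subinterval the trapezoid contributes (Δt_i/2)·[f(t_{i-1}) + f(t_i)].
Sum = 67.140625.

67.140625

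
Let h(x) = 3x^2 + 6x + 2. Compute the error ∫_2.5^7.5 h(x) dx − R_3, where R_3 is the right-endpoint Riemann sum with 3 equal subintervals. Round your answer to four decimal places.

Exact integral: ∫_2.5^7.5 h(x) dx = 566.25.
R_3 ≈ 723.194444.
Error ≈ 566.25 − 723.194444 ≈ -156.9444.

-156.9444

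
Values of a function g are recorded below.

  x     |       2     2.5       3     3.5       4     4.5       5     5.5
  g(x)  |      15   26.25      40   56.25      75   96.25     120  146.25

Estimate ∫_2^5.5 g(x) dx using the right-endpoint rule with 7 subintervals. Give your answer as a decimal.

Δx = 0.5.
Sum = 0.5·[26.25 + 40 + 56.25 + 75 + 96.25 + 120 + 146.25] = 280.

280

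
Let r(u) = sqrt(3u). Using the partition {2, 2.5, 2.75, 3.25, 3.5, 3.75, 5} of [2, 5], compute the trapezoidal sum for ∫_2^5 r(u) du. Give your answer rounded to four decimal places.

9.6337

Subinterval widths: 0.5, 0.25, 0.5, 0.25, 0.25, 1.25.
r(2) ≈ 2.4495, r(2.5) ≈ 2.7386, r(2.75) ≈ 2.8723, r(3.25) ≈ 3.1225, r(3.5) ≈ 3.2404, r(3.75) ≈ 3.3541, r(5) ≈ 3.8730.
On each subinterval the trapezoid contributes (Δu_i/2)·[r(u_{i-1}) + r(u_i)].
Sum ≈ 9.6337.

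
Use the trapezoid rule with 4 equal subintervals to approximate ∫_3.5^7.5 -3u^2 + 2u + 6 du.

-313

Δu = (7.5 − 3.5)/4 = 1.
f(3.5) = -23.75, f(4.5) = -45.75, f(5.5) = -73.75, f(6.5) = -107.75, f(7.5) = -147.75.
T_4 = (Δu/2)·[f(u_0) + 2f(u_1) + 2f(u_2) + 2f(u_3) + f(u_4)].
Sum = -313.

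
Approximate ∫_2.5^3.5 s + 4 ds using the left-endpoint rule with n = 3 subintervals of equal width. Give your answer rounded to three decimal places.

Δs = (3.5 − 2.5)/3 = 1/3.
Left endpoints: 2.5, 17/6, 19/6.
f(2.5) = 6.5, f(17/6) = 41/6, f(19/6) = 43/6.
Sum = Δs · [f(2.5) + f(17/6) + f(19/6)].
Sum ≈ 6.833.

6.833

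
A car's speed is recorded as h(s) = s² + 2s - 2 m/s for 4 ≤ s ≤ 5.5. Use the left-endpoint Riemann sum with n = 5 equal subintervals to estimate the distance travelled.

42.81

Δs = (5.5 − 4)/5 = 0.3.
Left endpoints: 4, 4.3, 4.6, 4.9, 5.2.
h(4) = 22, h(4.3) = 25.09, h(4.6) = 28.36, h(4.9) = 31.81, h(5.2) = 35.44.
Sum = Δs · [h(4) + h(4.3) + h(4.6) + h(4.9) + h(5.2)].
Sum = 42.81.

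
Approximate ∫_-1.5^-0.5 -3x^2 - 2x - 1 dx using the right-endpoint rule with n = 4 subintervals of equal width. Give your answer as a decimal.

-1.78125

Δx = (-0.5 − (-1.5))/4 = 0.25.
Right endpoints: -1.25, -1, -0.75, -0.5.
f(-1.25) = -3.1875, f(-1) = -2, f(-0.75) = -1.1875, f(-0.5) = -0.75.
Sum = Δx · [f(-1.25) + f(-1) + f(-0.75) + f(-0.5)].
Sum = -1.78125.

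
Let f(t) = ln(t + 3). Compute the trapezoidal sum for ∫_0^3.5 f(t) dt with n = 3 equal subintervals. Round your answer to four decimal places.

Δt = (3.5 − 0)/3 = 7/6.
f(0) ≈ 1.0986, f(7/6) ≈ 1.4271, f(7/3) ≈ 1.6740, f(3.5) ≈ 1.8718.
T_3 = (Δt/2)·[f(t_0) + 2f(t_1) + 2f(t_2) + f(t_3)].
Sum ≈ 5.3507.

5.3507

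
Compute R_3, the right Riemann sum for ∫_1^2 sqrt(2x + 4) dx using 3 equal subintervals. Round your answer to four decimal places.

Δx = (2 − 1)/3 = 1/3.
Right endpoints: 4/3, 5/3, 2.
f(4/3) ≈ 2.5820, f(5/3) ≈ 2.7080, f(2) ≈ 2.8284.
Sum = Δx · [f(4/3) + f(5/3) + f(2)].
Sum ≈ 2.7061.

2.7061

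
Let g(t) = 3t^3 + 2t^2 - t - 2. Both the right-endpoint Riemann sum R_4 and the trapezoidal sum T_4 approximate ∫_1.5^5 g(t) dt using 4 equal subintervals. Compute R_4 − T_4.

R_4 ≈ 719.62597656.
T_4 ≈ 541.61816406.
R_4 − T_4 = 178.0078125.

178.0078125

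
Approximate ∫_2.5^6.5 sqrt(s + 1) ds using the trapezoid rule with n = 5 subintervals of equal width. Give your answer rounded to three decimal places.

9.323

Δs = (6.5 − 2.5)/5 = 0.8.
f(2.5) ≈ 1.871, f(3.3) ≈ 2.074, f(4.1) ≈ 2.258, f(4.9) ≈ 2.429, f(5.7) ≈ 2.588, f(6.5) ≈ 2.739.
T_5 = (Δs/2)·[f(s_0) + 2f(s_1) + ... + 2f(s_{4}) + f(s_5)].
Sum ≈ 9.323.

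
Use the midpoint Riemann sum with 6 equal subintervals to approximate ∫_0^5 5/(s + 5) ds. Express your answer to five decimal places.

Δs = (5 − 0)/6 = 5/6.
Midpoints: 5/12, 1.25, 25/12, 35/12, 3.75, 55/12.
f(5/12) = 12/13, f(1.25) = 0.8, f(25/12) = 12/17, f(35/12) = 12/19, f(3.75) = 4/7, f(55/12) = 12/23.
Sum = Δs · [f(5/12) + f(1.25) + f(25/12) + ...].
Sum ≈ 3.46142.

3.46142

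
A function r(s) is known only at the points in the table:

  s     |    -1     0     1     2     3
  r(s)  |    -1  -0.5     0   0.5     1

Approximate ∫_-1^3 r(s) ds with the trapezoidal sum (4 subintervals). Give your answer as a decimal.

0

Δs = 1.
T_4 = (1/2)·[(-1) + 2·(-0.5) + 2·0 + 2·0.5 + 1] = 0.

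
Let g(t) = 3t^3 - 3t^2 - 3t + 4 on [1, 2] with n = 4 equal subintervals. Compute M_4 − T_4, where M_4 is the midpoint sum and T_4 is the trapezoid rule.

-0.1640625

M_4 = 3.6953125.
T_4 = 3.859375.
M_4 − T_4 = -0.1640625.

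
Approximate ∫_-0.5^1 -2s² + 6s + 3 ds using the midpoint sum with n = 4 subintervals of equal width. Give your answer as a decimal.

6.03515625

Δs = (1 − (-0.5))/4 = 0.375.
Midpoints: -0.3125, 0.0625, 0.4375, 0.8125.
f(-0.3125) = 0.9296875, f(0.0625) = 3.3671875, f(0.4375) = 5.2421875, f(0.8125) = 6.5546875.
Sum = Δs · [f(-0.3125) + f(0.0625) + f(0.4375) + f(0.8125)].
Sum = 6.03515625.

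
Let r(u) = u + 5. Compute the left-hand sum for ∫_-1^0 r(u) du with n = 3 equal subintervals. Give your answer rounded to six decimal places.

Δu = (0 − (-1))/3 = 1/3.
Left endpoints: -1, -2/3, -1/3.
r(-1) = 4, r(-2/3) = 13/3, r(-1/3) = 14/3.
Sum = Δu · [r(-1) + r(-2/3) + r(-1/3)].
Sum ≈ 4.333333.

4.333333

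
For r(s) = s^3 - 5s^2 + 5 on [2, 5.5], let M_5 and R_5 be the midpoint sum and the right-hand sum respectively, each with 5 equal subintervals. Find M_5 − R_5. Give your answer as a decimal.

M_5 = -22.5859375.
R_5 = -10.4125.
M_5 − R_5 = -12.1734375.

-12.1734375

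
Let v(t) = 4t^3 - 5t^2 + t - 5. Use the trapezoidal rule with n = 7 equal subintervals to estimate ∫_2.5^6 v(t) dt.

Δt = (6 − 2.5)/7 = 0.5.
v(2.5) = 28.75, v(3) = 61, v(3.5) = 108.75, v(4) = 175, v(4.5) = 262.75, v(5) = 375, v(5.5) = 514.75, v(6) = 685.
T_7 = (Δt/2)·[v(t_0) + 2v(t_1) + ... + 2v(t_{6}) + v(t_7)].
Sum = 927.0625.

927.0625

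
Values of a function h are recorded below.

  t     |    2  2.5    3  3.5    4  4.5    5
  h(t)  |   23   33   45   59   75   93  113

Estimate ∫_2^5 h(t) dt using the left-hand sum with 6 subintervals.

Δt = 0.5.
Sum = 0.5·[23 + 33 + 45 + 59 + 75 + 93] = 164.

164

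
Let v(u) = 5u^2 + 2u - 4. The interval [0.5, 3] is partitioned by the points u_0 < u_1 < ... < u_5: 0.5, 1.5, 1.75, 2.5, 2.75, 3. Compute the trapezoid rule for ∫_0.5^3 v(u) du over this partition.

Subinterval widths: 1, 0.25, 0.75, 0.25, 0.25.
v(0.5) = -1.75, v(1.5) = 10.25, v(1.75) = 14.8125, v(2.5) = 32.25, v(2.75) = 39.3125, v(3) = 47.
On each subinterval the trapezoid contributes (Δu_i/2)·[v(u_{i-1}) + v(u_i)].
Sum = 44.765625.

44.765625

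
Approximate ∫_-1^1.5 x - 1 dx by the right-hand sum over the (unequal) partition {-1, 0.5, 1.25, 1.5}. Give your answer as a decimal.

-0.4375

Subinterval widths: 1.5, 0.75, 0.25.
Right endpoints: 0.5, 1.25, 1.5.
f(0.5) = -0.5, f(1.25) = 0.25, f(1.5) = 0.5.
Sum = Σ Δx_i · f(x_i).
Sum = -0.4375.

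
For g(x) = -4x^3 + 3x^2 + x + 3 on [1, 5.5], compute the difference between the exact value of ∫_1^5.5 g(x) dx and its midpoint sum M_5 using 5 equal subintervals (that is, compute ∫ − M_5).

-10.935

Exact integral: ∫_1^5.5 g(x) dx = -720.5625.
M_5 = -709.6275.
Error = -720.5625 − (-709.6275) = -10.935.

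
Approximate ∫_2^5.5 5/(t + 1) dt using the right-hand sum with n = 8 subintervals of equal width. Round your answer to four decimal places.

Δt = (5.5 − 2)/8 = 0.4375.
Right endpoints: 2.4375, 2.875, 3.3125, 3.75, 4.1875, 4.625, 5.0625, 5.5.
f(2.4375) = 16/11, f(2.875) = 40/31, f(3.3125) = 80/69, f(3.75) = 20/19, f(4.1875) = 80/83, f(4.625) = 8/9, f(5.0625) = 80/97, f(5.5) = 10/13.
Sum = Δt · [f(2.4375) + f(2.875) + f(3.3125) + ...].
Sum ≈ 3.6766.

3.6766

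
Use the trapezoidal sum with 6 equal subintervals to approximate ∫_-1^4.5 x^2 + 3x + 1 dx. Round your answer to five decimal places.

Δx = (4.5 − (-1))/6 = 11/12.
f(-1) = -1, f(-1/12) = 109/144, f(5/6) = 151/36, f(1.75) = 9.3125, f(8/3) = 145/9, f(43/12) = 3541/144, f(4.5) = 34.75.
T_6 = (Δx/2)·[f(x_0) + 2f(x_1) + ... + 2f(x_{5}) + f(x_6)].
Sum ≈ 65.85359.

65.85359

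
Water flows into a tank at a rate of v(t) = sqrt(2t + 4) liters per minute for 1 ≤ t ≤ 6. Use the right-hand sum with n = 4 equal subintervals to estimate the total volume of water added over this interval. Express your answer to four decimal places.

Δt = (6 − 1)/4 = 1.25.
Right endpoints: 2.25, 3.5, 4.75, 6.
v(2.25) ≈ 2.9155, v(3.5) ≈ 3.3166, v(4.75) ≈ 3.6742, v(6) ≈ 4.0000.
Sum = Δt · [v(2.25) + v(3.5) + v(4.75) + v(6)].
Sum ≈ 17.3829.

17.3829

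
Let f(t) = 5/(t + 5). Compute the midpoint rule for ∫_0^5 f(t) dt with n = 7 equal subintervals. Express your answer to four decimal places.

Δt = (5 − 0)/7 = 5/7.
Midpoints: 5/14, 15/14, 25/14, 2.5, 45/14, 55/14, 65/14.
f(5/14) = 14/15, f(15/14) = 14/17, f(25/14) = 14/19, f(2.5) = 2/3, f(45/14) = 14/23, f(55/14) = 0.56, f(65/14) = 14/27.
Sum = Δt · [f(5/14) + f(15/14) + f(25/14) + ...].
Sum ≈ 3.4626.

3.4626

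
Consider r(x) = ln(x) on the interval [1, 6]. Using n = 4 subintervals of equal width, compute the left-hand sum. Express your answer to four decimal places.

4.5273

Δx = (6 − 1)/4 = 1.25.
Left endpoints: 1, 2.25, 3.5, 4.75.
r(1) ≈ 0.0000, r(2.25) ≈ 0.8109, r(3.5) ≈ 1.2528, r(4.75) ≈ 1.5581.
Sum = Δx · [r(1) + r(2.25) + r(3.5) + r(4.75)].
Sum ≈ 4.5273.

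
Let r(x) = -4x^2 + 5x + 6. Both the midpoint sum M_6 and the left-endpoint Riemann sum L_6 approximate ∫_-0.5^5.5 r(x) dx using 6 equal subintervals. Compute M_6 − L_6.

-39

M_6 = -109.
L_6 = -70.
M_6 − L_6 = -39.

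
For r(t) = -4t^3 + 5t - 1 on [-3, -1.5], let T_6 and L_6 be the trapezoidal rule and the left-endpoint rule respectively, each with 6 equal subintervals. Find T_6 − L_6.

-10.875

T_6 = 57.984375.
L_6 = 68.859375.
T_6 − L_6 = -10.875.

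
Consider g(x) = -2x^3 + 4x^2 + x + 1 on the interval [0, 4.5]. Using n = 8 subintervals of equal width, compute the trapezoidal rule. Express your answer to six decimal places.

-71.160645

Δx = (4.5 − 0)/8 = 0.5625.
g(0) = 1, g(0.5625) = 5063/2048, g(1.125) = 4.33984375, g(1.6875) = 9149/2048, g(2.25) = 0.71875, g(2.8125) = -18517/2048, g(3.375) = -26.94921875, g(3.9375) = -112927/2048, g(4.5) = -95.75.
T_8 = (Δx/2)·[g(x_0) + 2g(x_1) + ... + 2g(x_{7}) + g(x_8)].
Sum ≈ -71.160645.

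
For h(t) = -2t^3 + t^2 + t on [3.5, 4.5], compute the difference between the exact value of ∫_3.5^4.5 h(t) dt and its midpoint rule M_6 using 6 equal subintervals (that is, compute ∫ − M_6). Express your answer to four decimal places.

Exact integral: ∫_3.5^4.5 h(t) dt ≈ -109.916667.
M_6 ≈ -109.863426.
Error ≈ -109.916667 − (-109.863426) ≈ -0.0532.

-0.0532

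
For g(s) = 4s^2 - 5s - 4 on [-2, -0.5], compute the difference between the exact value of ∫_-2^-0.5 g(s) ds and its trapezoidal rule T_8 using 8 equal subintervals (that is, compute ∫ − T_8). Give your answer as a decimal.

Exact integral: ∫_-2^-0.5 g(s) ds = 13.875.
T_8 = 13.91015625.
Error = 13.875 − 13.91015625 = -0.03515625.

-0.03515625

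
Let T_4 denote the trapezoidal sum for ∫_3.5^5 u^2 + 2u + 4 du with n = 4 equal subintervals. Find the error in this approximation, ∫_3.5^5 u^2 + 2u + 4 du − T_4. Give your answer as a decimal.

Exact integral: ∫_3.5^5 f(u) du = 46.125.
T_4 = 46.16015625.
Error = 46.125 − 46.16015625 = -0.03515625.

-0.03515625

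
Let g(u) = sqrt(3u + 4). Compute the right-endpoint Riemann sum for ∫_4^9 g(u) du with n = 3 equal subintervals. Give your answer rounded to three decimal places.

25.416

Δu = (9 − 4)/3 = 5/3.
Right endpoints: 17/3, 22/3, 9.
g(17/3) ≈ 4.583, g(22/3) ≈ 5.099, g(9) ≈ 5.568.
Sum = Δu · [g(17/3) + g(22/3) + g(9)].
Sum ≈ 25.416.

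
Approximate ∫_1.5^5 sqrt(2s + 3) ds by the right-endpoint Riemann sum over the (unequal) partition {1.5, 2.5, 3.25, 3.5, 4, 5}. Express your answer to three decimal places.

11.195

Subinterval widths: 1, 0.75, 0.25, 0.5, 1.
Right endpoints: 2.5, 3.25, 3.5, 4, 5.
f(2.5) ≈ 2.828, f(3.25) ≈ 3.082, f(3.5) ≈ 3.162, f(4) ≈ 3.317, f(5) ≈ 3.606.
Sum = Σ Δs_i · f(s_i).
Sum ≈ 11.195.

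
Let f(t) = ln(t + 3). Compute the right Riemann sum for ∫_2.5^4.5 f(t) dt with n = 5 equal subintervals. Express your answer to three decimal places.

Δt = (4.5 − 2.5)/5 = 0.4.
Right endpoints: 2.9, 3.3, 3.7, 4.1, 4.5.
f(2.9) ≈ 1.775, f(3.3) ≈ 1.841, f(3.7) ≈ 1.902, f(4.1) ≈ 1.960, f(4.5) ≈ 2.015.
Sum = Δt · [f(2.9) + f(3.3) + f(3.7) + f(4.1) + f(4.5)].
Sum ≈ 3.797.

3.797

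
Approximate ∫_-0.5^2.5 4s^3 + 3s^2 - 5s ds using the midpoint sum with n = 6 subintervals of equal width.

Δs = (2.5 − (-0.5))/6 = 0.5.
Midpoints: -0.25, 0.25, 0.75, 1.25, 1.75, 2.25.
f(-0.25) = 1.375, f(0.25) = -1, f(0.75) = -0.375, f(1.25) = 6.25, f(1.75) = 21.875, f(2.25) = 49.5.
Sum = Δs · [f(-0.25) + f(0.25) + f(0.75) + ...].
Sum = 38.8125.

38.8125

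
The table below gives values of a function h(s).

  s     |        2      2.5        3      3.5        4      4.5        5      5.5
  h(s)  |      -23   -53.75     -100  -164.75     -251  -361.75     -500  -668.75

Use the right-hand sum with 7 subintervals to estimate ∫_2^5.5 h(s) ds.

-1050

Δs = 0.5.
Sum = 0.5·[(-53.75) + (-100) + (-164.75) + (-251) + (-361.75) + (-500) + (-668.75)] = -1050.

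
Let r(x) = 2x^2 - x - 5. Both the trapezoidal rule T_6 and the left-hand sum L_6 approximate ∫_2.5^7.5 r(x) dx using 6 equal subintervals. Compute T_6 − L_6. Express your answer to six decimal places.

39.583333

T_6 ≈ 221.99074074.
L_6 ≈ 182.40740741.
T_6 − L_6 ≈ 39.583333.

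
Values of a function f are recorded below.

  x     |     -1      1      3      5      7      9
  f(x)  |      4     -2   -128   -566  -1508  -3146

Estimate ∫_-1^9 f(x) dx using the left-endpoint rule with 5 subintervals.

Δx = 2.
Sum = 2·[4 + (-2) + (-128) + (-566) + (-1508)] = -4400.

-4400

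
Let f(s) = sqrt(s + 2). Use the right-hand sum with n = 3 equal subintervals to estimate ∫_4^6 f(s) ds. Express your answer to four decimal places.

5.4123

Δs = (6 − 4)/3 = 2/3.
Right endpoints: 14/3, 16/3, 6.
f(14/3) ≈ 2.5820, f(16/3) ≈ 2.7080, f(6) ≈ 2.8284.
Sum = Δs · [f(14/3) + f(16/3) + f(6)].
Sum ≈ 5.4123.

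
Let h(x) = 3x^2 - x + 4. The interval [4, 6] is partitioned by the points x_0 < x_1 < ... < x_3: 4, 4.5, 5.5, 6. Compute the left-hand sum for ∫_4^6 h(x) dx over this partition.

Subinterval widths: 0.5, 1, 0.5.
Left endpoints: 4, 4.5, 5.5.
h(4) = 48, h(4.5) = 60.25, h(5.5) = 89.25.
Sum = Σ Δx_i · h(x_i).
Sum = 128.875.

128.875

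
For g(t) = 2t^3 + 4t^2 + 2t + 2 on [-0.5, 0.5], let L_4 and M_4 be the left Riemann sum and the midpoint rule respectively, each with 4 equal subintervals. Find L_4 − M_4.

L_4 = 2.0625.
M_4 = 2.3125.
L_4 − M_4 = -0.25.

-0.25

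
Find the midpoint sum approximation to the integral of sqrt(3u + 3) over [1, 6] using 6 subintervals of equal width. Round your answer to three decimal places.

18.128

Δu = (6 − 1)/6 = 5/6.
Midpoints: 17/12, 2.25, 37/12, 47/12, 4.75, 67/12.
f(17/12) ≈ 2.693, f(2.25) ≈ 3.122, f(37/12) ≈ 3.500, f(47/12) ≈ 3.841, f(4.75) ≈ 4.153, f(67/12) ≈ 4.444.
Sum = Δu · [f(17/12) + f(2.25) + f(37/12) + ...].
Sum ≈ 18.128.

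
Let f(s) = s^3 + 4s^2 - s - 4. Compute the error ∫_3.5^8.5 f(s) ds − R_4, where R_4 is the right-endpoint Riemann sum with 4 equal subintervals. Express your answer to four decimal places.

Exact integral: ∫_3.5^8.5 f(s) ds ≈ 1979.166667.
R_4 = 2511.71875.
Error ≈ 1979.166667 − 2511.71875 ≈ -532.5521.

-532.5521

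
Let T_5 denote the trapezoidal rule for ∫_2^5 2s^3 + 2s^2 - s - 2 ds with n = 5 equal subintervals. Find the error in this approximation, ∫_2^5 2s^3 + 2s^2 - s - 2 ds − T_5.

-4.14

Exact integral: ∫_2^5 f(s) ds = 366.
T_5 = 370.14.
Error = 366 − 370.14 = -4.14.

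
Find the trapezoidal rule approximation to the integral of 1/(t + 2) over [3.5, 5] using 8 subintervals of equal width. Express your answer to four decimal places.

Δt = (5 − 3.5)/8 = 0.1875.
f(3.5) = 2/11, f(3.6875) = 16/91, f(3.875) = 8/47, f(4.0625) = 16/97, f(4.25) = 0.16, f(4.4375) = 16/103, f(4.625) = 8/53, f(4.8125) = 16/109, f(5) = 1/7.
T_8 = (Δt/2)·[f(t_0) + 2f(t_1) + ... + 2f(t_{7}) + f(t_8)].
Sum ≈ 0.2412.

0.2412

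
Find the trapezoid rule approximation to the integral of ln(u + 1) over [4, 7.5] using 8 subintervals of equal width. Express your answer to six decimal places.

6.642060

Δu = (7.5 − 4)/8 = 0.4375.
f(4) ≈ 1.609438, f(4.4375) ≈ 1.693319, f(4.875) ≈ 1.770706, f(5.3125) ≈ 1.842532, f(5.75) ≈ 1.909543, f(6.1875) ≈ 1.972343, f(6.625) ≈ 2.031432, f(7.0625) ≈ 2.087224, f(7.5) ≈ 2.140066.
T_8 = (Δu/2)·[f(u_0) + 2f(u_1) + ... + 2f(u_{7}) + f(u_8)].
Sum ≈ 6.642060.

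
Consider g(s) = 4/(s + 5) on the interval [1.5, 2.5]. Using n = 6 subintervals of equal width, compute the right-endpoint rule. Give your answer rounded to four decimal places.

Δs = (2.5 − 1.5)/6 = 1/6.
Right endpoints: 5/3, 11/6, 2, 13/6, 7/3, 2.5.
g(5/3) = 0.6, g(11/6) = 24/41, g(2) = 4/7, g(13/6) = 24/43, g(7/3) = 6/11, g(2.5) = 8/15.
Sum = Δs · [g(5/3) + g(11/6) + g(2) + ...].
Sum ≈ 0.5656.

0.5656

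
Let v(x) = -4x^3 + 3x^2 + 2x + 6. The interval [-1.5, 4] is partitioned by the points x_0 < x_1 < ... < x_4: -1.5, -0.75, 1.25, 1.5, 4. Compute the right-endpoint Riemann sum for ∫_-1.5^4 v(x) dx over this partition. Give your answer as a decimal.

Subinterval widths: 0.75, 2, 0.25, 2.5.
Right endpoints: -0.75, 1.25, 1.5, 4.
v(-0.75) = 7.875, v(1.25) = 5.375, v(1.5) = 2.25, v(4) = -194.
Sum = Σ Δx_i · v(x_i).
Sum = -467.78125.

-467.78125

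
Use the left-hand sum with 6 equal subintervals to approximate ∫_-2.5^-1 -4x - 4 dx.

5.25

Δx = (-1 − (-2.5))/6 = 0.25.
Left endpoints: -2.5, -2.25, -2, -1.75, -1.5, -1.25.
f(-2.5) = 6, f(-2.25) = 5, f(-2) = 4, f(-1.75) = 3, f(-1.5) = 2, f(-1.25) = 1.
Sum = Δx · [f(-2.5) + f(-2.25) + f(-2) + ...].
Sum = 5.25.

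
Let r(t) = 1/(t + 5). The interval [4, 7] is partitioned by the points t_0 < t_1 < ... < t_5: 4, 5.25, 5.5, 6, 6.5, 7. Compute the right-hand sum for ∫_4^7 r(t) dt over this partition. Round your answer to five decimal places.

Subinterval widths: 1.25, 0.25, 0.5, 0.5, 0.5.
Right endpoints: 5.25, 5.5, 6, 6.5, 7.
r(5.25) = 4/41, r(5.5) = 2/21, r(6) = 1/11, r(6.5) = 2/23, r(7) = 1/12.
Sum = Σ Δt_i · r(t_i).
Sum ≈ 0.27636.

0.27636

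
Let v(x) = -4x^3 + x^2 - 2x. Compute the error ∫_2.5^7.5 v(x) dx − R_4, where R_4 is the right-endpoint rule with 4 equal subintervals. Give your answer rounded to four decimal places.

1067.4479

Exact integral: ∫_2.5^7.5 v(x) dx ≈ -3039.583333.
R_4 = -4107.03125.
Error ≈ -3039.583333 − (-4107.03125) ≈ 1067.4479.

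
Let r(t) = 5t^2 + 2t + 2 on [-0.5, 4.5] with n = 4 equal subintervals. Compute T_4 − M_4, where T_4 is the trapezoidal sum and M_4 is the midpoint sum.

9.765625

T_4 = 188.59375.
M_4 = 178.828125.
T_4 − M_4 = 9.765625.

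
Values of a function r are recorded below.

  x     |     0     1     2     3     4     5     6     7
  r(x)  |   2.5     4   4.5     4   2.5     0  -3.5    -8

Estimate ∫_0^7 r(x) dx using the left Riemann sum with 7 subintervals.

14

Δx = 1.
Sum = 1·[2.5 + 4 + 4.5 + 4 + 2.5 + 0 + (-3.5)] = 14.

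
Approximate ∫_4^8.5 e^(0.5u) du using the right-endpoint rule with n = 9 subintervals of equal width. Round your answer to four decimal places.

141.7644

Δu = (8.5 − 4)/9 = 0.5.
Right endpoints: 4.5, 5, 5.5, 6, 6.5, 7, 7.5, 8, 8.5.
f(4.5) ≈ 9.4877, f(5) ≈ 12.1825, f(5.5) ≈ 15.6426, f(6) ≈ 20.0855, f(6.5) ≈ 25.7903, f(7) ≈ 33.1155, f(7.5) ≈ 42.5211, f(8) ≈ 54.5982, f(8.5) ≈ 70.1054.
Sum = Δu · [f(4.5) + f(5) + f(5.5) + ...].
Sum ≈ 141.7644.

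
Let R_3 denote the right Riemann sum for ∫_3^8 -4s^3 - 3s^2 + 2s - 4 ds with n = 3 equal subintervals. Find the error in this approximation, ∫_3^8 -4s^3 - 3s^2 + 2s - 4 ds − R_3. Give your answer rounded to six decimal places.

1905.555556

Exact integral: ∫_3^8 f(s) ds = -4465.
R_3 ≈ -6370.55555556.
Error ≈ -4465 − (-6370.55555556) ≈ 1905.555556.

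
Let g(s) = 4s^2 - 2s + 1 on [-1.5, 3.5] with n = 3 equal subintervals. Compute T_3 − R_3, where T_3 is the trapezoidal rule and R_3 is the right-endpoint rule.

-25

T_3 ≈ 65.92592593.
R_3 ≈ 90.92592593.
T_3 − R_3 = -25.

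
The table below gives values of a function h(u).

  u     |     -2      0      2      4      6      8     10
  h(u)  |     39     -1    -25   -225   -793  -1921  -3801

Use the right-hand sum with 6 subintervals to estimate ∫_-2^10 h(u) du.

-13532

Δu = 2.
Sum = 2·[(-1) + (-25) + (-225) + (-793) + (-1921) + (-3801)] = -13532.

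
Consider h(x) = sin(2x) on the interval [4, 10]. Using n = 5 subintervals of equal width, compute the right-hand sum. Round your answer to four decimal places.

Δx = (10 − 4)/5 = 1.2.
Right endpoints: 5.2, 6.4, 7.6, 8.8, 10.
h(5.2) ≈ -0.8278, h(6.4) ≈ 0.2315, h(7.6) ≈ 0.4864, h(8.8) ≈ -0.9488, h(10) ≈ 0.9129.
Sum = Δx · [h(5.2) + h(6.4) + h(7.6) + h(8.8) + h(10)].
Sum ≈ -0.1750.

-0.1750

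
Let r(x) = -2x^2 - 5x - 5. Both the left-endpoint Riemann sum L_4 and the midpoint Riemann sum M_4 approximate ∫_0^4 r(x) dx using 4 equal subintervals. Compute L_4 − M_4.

24

L_4 = -78.
M_4 = -102.
L_4 − M_4 = 24.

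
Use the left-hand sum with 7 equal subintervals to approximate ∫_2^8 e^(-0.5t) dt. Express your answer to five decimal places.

Δt = (8 − 2)/7 = 6/7.
Left endpoints: 2, 20/7, 26/7, 32/7, 38/7, 44/7, 50/7.
f(2) ≈ 0.36788, f(20/7) ≈ 0.23965, f(26/7) ≈ 0.15612, f(32/7) ≈ 0.10170, f(38/7) ≈ 0.06625, f(44/7) ≈ 0.04316, f(50/7) ≈ 0.02812.
Sum = Δt · [f(2) + f(20/7) + f(26/7) + ...].
Sum ≈ 0.85961.

0.85961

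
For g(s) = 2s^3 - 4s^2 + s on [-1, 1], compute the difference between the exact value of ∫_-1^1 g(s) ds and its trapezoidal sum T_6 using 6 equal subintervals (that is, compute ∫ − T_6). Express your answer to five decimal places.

0.14815

Exact integral: ∫_-1^1 g(s) ds ≈ -2.6666667.
T_6 ≈ -2.8148148.
Error ≈ -2.6666667 − (-2.8148148) ≈ 0.14815.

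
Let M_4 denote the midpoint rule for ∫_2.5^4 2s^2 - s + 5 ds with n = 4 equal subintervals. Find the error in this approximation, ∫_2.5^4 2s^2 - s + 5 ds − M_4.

Exact integral: ∫_2.5^4 f(s) ds = 34.875.
M_4 = 34.83984375.
Error = 34.875 − 34.83984375 = 0.03515625.

0.03515625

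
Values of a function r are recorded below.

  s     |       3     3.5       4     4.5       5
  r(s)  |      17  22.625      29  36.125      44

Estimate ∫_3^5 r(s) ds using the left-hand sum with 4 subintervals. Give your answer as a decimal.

Δs = 0.5.
Sum = 0.5·[17 + 22.625 + 29 + 36.125] = 52.375.

52.375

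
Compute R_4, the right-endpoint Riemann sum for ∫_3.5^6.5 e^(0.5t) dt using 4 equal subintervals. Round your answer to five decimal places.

48.05337

Δt = (6.5 − 3.5)/4 = 0.75.
Right endpoints: 4.25, 5, 5.75, 6.5.
f(4.25) ≈ 8.37290, f(5) ≈ 12.18249, f(5.75) ≈ 17.72542, f(6.5) ≈ 25.79034.
Sum = Δt · [f(4.25) + f(5) + f(5.75) + f(6.5)].
Sum ≈ 48.05337.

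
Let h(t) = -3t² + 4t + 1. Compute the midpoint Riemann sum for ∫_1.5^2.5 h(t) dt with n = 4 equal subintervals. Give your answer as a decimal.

Δt = (2.5 − 1.5)/4 = 0.25.
Midpoints: 1.625, 1.875, 2.125, 2.375.
h(1.625) = -0.421875, h(1.875) = -2.046875, h(2.125) = -4.046875, h(2.375) = -6.421875.
Sum = Δt · [h(1.625) + h(1.875) + h(2.125) + h(2.375)].
Sum = -3.234375.

-3.234375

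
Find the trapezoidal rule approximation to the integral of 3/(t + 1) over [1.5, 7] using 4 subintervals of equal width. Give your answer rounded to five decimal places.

Δt = (7 − 1.5)/4 = 1.375.
f(1.5) = 1.2, f(2.875) = 24/31, f(4.25) = 4/7, f(5.625) = 24/53, f(7) = 0.375.
T_4 = (Δt/2)·[f(t_0) + 2f(t_1) + 2f(t_2) + 2f(t_3) + f(t_4)].
Sum ≈ 3.55568.

3.55568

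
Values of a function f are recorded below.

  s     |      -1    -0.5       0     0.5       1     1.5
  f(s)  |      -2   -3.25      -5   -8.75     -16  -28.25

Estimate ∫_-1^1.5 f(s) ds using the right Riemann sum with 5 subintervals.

-30.625

Δs = 0.5.
Sum = 0.5·[(-3.25) + (-5) + (-8.75) + (-16) + (-28.25)] = -30.625.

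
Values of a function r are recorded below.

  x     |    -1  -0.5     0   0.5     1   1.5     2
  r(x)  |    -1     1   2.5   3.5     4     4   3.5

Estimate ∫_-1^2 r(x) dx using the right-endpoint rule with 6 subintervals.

9.25

Δx = 0.5.
Sum = 0.5·[1 + 2.5 + 3.5 + 4 + 4 + 3.5] = 9.25.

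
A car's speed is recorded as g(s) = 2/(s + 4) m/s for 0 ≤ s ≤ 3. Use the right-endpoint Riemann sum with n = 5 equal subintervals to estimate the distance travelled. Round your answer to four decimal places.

Δs = (3 − 0)/5 = 0.6.
Right endpoints: 0.6, 1.2, 1.8, 2.4, 3.
g(0.6) = 10/23, g(1.2) = 5/13, g(1.8) = 10/29, g(2.4) = 0.3125, g(3) = 2/7.
Sum = Δs · [g(0.6) + g(1.2) + g(1.8) + g(2.4) + g(3)].
Sum ≈ 1.0575.

1.0575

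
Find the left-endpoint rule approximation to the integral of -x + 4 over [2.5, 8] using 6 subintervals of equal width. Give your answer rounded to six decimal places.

Δx = (8 − 2.5)/6 = 11/12.
Left endpoints: 2.5, 41/12, 13/3, 5.25, 37/6, 85/12.
f(2.5) = 1.5, f(41/12) = 7/12, f(13/3) = -1/3, f(5.25) = -1.25, f(37/6) = -13/6, f(85/12) = -37/12.
Sum = Δx · [f(2.5) + f(41/12) + f(13/3) + ...].
Sum ≈ -4.354167.

-4.354167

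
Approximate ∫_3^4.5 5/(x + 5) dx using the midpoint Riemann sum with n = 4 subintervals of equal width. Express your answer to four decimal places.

Δx = (4.5 − 3)/4 = 0.375.
Midpoints: 3.1875, 3.5625, 3.9375, 4.3125.
f(3.1875) = 80/131, f(3.5625) = 80/137, f(3.9375) = 80/143, f(4.3125) = 80/149.
Sum = Δx · [f(3.1875) + f(3.5625) + f(3.9375) + f(4.3125)].
Sum ≈ 0.8591.

0.8591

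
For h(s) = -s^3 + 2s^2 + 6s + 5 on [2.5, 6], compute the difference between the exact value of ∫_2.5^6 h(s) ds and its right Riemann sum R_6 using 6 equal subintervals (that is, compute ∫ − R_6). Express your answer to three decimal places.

37.097

Exact integral: ∫_2.5^6 h(s) ds ≈ -73.90104.
R_6 ≈ -110.99841.
Error ≈ -73.90104 − (-110.99841) ≈ 37.097.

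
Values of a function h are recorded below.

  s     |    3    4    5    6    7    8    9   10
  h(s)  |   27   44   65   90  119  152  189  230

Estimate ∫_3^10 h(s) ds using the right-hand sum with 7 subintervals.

Δs = 1.
Sum = 1·[44 + 65 + 90 + 119 + 152 + 189 + 230] = 889.

889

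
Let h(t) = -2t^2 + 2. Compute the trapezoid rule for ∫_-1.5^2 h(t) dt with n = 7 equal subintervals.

-0.875

Δt = (2 − (-1.5))/7 = 0.5.
h(-1.5) = -2.5, h(-1) = 0, h(-0.5) = 1.5, h(0) = 2, h(0.5) = 1.5, h(1) = 0, h(1.5) = -2.5, h(2) = -6.
T_7 = (Δt/2)·[h(t_0) + 2h(t_1) + ... + 2h(t_{6}) + h(t_7)].
Sum = -0.875.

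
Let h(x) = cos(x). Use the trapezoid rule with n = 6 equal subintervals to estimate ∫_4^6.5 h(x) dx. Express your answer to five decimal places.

0.95782

Δx = (6.5 − 4)/6 = 5/12.
h(4) ≈ -0.65364, h(53/12) ≈ -0.29143, h(29/6) ≈ 0.12065, h(5.25) ≈ 0.51209, h(17/3) ≈ 0.81590, h(73/12) ≈ 0.98010, h(6.5) ≈ 0.97659.
T_6 = (Δx/2)·[h(x_0) + 2h(x_1) + ... + 2h(x_{5}) + h(x_6)].
Sum ≈ 0.95782.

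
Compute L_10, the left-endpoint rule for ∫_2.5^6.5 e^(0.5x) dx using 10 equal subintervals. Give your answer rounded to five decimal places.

Δx = (6.5 − 2.5)/10 = 0.4.
Left endpoints: 2.5, 2.9, 3.3, 3.7, 4.1, 4.5, 4.9, 5.3, 5.7, 6.1.
f(2.5) ≈ 3.49034, f(2.9) ≈ 4.26311, f(3.3) ≈ 5.20698, f(3.7) ≈ 6.35982, f(4.1) ≈ 7.76790, f(4.5) ≈ 9.48774, f(4.9) ≈ 11.58835, f(5.3) ≈ 14.15404, f(5.7) ≈ 17.28778, f(6.1) ≈ 21.11534.
Sum = Δx · [f(2.5) + f(2.9) + f(3.3) + ...].
Sum ≈ 40.28856.

40.28856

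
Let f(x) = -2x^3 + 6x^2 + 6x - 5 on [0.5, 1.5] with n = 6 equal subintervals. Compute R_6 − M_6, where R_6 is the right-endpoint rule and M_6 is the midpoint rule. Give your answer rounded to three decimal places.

0.958

R_6 ≈ 5.95833.
M_6 = 5.
R_6 − M_6 ≈ 0.958.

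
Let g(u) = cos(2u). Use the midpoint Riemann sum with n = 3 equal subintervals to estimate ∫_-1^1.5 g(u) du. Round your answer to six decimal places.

Δu = (1.5 − (-1))/3 = 5/6.
Midpoints: -7/12, 0.25, 13/12.
g(-7/12) ≈ 0.393219, g(0.25) ≈ 0.877583, g(13/12) ≈ -0.561229.
Sum = Δu · [g(-7/12) + g(0.25) + g(13/12)].
Sum ≈ 0.591310.

0.591310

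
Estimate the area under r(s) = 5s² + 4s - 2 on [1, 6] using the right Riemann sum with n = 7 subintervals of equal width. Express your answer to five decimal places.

Δs = (6 − 1)/7 = 5/7.
Right endpoints: 12/7, 17/7, 22/7, 27/7, 32/7, 37/7, 6.
r(12/7) = 958/49, r(17/7) = 1823/49, r(22/7) = 2938/49, r(27/7) = 4303/49, r(32/7) = 5918/49, r(37/7) = 7783/49, r(6) = 202.
Sum = Δs · [r(12/7) + r(17/7) + r(22/7) + ...].
Sum ≈ 490.10204.

490.10204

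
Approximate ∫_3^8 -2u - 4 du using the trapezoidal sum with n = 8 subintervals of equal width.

-75

Δu = (8 − 3)/8 = 0.625.
f(3) = -10, f(3.625) = -11.25, f(4.25) = -12.5, f(4.875) = -13.75, f(5.5) = -15, f(6.125) = -16.25, f(6.75) = -17.5, f(7.375) = -18.75, f(8) = -20.
T_8 = (Δu/2)·[f(u_0) + 2f(u_1) + ... + 2f(u_{7}) + f(u_8)].
Sum = -75.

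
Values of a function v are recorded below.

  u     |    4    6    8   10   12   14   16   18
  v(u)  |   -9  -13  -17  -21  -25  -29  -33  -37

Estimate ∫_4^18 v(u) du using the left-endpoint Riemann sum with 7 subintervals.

-294

Δu = 2.
Sum = 2·[(-9) + (-13) + (-17) + (-21) + (-25) + (-29) + (-33)] = -294.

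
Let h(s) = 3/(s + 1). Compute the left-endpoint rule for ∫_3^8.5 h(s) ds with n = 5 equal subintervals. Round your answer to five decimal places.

2.84923

Δs = (8.5 − 3)/5 = 1.1.
Left endpoints: 3, 4.1, 5.2, 6.3, 7.4.
h(3) = 0.75, h(4.1) = 10/17, h(5.2) = 15/31, h(6.3) = 30/73, h(7.4) = 5/14.
Sum = Δs · [h(3) + h(4.1) + h(5.2) + h(6.3) + h(7.4)].
Sum ≈ 2.84923.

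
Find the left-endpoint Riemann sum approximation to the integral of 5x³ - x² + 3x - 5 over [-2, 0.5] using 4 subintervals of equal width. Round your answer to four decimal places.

-58.9600

Δx = (0.5 − (-2))/4 = 0.625.
Left endpoints: -2, -1.375, -0.75, -0.125.
f(-2) = -55, f(-1.375) = -12295/512, f(-0.75) = -9.921875, f(-0.125) = -2765/512.
Sum = Δx · [f(-2) + f(-1.375) + f(-0.75) + f(-0.125)].
Sum ≈ -58.9600.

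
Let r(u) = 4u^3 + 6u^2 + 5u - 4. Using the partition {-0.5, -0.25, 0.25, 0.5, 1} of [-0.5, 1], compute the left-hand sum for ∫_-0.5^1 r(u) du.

Subinterval widths: 0.25, 0.5, 0.25, 0.5.
Left endpoints: -0.5, -0.25, 0.25, 0.5.
r(-0.5) = -5.5, r(-0.25) = -4.9375, r(0.25) = -2.3125, r(0.5) = 0.5.
Sum = Σ Δu_i · r(u_i).
Sum = -4.171875.

-4.171875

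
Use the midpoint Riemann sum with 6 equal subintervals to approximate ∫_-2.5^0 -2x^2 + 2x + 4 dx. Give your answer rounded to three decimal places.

Δx = (0 − (-2.5))/6 = 5/12.
Midpoints: -55/24, -1.875, -35/24, -25/24, -0.625, -5/24.
f(-55/24) = -3193/288, f(-1.875) = -6.78125, f(-35/24) = -913/288, f(-25/24) = -73/288, f(-0.625) = 1.96875, f(-5/24) = 1007/288.
Sum = Δx · [f(-55/24) + f(-1.875) + f(-35/24) + ...].
Sum ≈ -6.594.

-6.594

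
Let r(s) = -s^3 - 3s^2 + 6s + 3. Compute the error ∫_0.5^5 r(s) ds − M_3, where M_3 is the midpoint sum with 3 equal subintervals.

Exact integral: ∫_0.5^5 r(s) ds = -193.359375.
M_3 = -183.8671875.
Error = -193.359375 − (-183.8671875) = -9.4921875.

-9.4921875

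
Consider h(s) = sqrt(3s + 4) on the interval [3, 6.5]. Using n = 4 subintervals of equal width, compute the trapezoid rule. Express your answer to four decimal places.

Δs = (6.5 − 3)/4 = 0.875.
h(3) ≈ 3.6056, h(3.875) ≈ 3.9528, h(4.75) ≈ 4.2720, h(5.625) ≈ 4.5689, h(6.5) ≈ 4.8477.
T_4 = (Δs/2)·[h(s_0) + 2h(s_1) + 2h(s_2) + 2h(s_3) + h(s_4)].
Sum ≈ 14.8928.

14.8928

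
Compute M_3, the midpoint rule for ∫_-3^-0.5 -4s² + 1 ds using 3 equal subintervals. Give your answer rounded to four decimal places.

Δs = (-0.5 − (-3))/3 = 5/6.
Midpoints: -31/12, -1.75, -11/12.
f(-31/12) = -925/36, f(-1.75) = -11.25, f(-11/12) = -85/36.
Sum = Δs · [f(-31/12) + f(-1.75) + f(-11/12)].
Sum ≈ -32.7546.

-32.7546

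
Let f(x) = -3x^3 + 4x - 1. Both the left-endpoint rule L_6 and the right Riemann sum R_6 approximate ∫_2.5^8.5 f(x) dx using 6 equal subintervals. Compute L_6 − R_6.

1771.5

L_6 = -2923.5.
R_6 = -4695.
L_6 − R_6 = 1771.5.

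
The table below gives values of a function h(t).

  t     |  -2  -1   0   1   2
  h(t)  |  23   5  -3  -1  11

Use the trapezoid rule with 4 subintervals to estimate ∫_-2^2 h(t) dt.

18

Δt = 1.
T_4 = (1/2)·[23 + 2·5 + 2·(-3) + 2·(-1) + 11] = 18.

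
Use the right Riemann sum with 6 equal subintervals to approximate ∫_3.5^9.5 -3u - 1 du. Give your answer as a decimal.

-132

Δu = (9.5 − 3.5)/6 = 1.
Right endpoints: 4.5, 5.5, 6.5, 7.5, 8.5, 9.5.
f(4.5) = -14.5, f(5.5) = -17.5, f(6.5) = -20.5, f(7.5) = -23.5, f(8.5) = -26.5, f(9.5) = -29.5.
Sum = Δu · [f(4.5) + f(5.5) + f(6.5) + ...].
Sum = -132.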